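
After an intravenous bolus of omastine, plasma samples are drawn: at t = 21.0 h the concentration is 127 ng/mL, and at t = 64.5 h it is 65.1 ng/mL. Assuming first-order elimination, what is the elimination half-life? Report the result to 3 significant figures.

k = ln(C₁/C₂) / (t₂ − t₁) = ln(127/65.1) / (64.5 − 21.0)
  = 0.6683 / 43.50 = 0.01536 h⁻¹
t½ = ln 2 / k = ln 2 / 0.01536 ≈ 45.1 hours

45.1 hours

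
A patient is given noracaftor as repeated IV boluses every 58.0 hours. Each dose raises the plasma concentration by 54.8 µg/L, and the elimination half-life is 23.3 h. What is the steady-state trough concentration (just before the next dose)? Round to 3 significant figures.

11.9 µg/L

k = ln 2 / 23.3 = 0.02975 h⁻¹
Fraction remaining after one interval: e^(−kτ) = e^(−0.02975 × 58.0) = 0.1781
R = 1 / (1 − 0.1781) = 1.217
Css,max = 54.8 × 1.217 = 66.67 µg/L
Css,min = Css,max × e^(−kτ) = 66.67 × 0.1781 ≈ 11.9 µg/L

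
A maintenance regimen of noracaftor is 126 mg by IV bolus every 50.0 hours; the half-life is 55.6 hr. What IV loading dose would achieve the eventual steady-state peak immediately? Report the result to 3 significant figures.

k = ln 2 / 55.6 = 0.01247 hr⁻¹
Accumulation ratio R = 1 / (1 − e^(−kτ)) = 1 / (1 − e^(−0.01247×50.0)) = 1 / (1 − 0.5362) = 2.156
Loading dose = maintenance dose × R = 126 × 2.156 ≈ 272 mg

272 mg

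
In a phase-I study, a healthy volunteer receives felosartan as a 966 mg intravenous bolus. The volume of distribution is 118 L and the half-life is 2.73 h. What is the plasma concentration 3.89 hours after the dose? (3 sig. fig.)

C₀ = dose / V = 966 / 118 = 8.186 mg/L
k = ln 2 / 2.73 = 0.2539 h⁻¹
C(t) = C₀ e^(−kt) = 8.186 × e^(−0.2539 × 3.89) = 8.186 × e^(−0.9877) = 8.186 × 0.3724 ≈ 3.05 mg/L

3.05 mg/L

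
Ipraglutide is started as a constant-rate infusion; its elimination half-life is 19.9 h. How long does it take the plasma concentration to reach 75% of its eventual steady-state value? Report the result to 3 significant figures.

k = ln 2 / 19.9 = 0.03483 h⁻¹
f = 1 − e^(−kt)  ⇒  t = −ln(1 − f) / k
t = −ln(1 − 0.75) / 0.03483 = 1.386 / 0.03483 ≈ 39.8 hours

39.8 hours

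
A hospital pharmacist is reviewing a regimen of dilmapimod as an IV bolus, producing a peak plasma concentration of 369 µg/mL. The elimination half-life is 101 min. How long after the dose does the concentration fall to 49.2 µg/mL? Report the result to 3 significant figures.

294 minutes

k = ln 2 / 101 = 0.006863 min⁻¹
C(t) = C₀ e^(−kt)  ⇒  t = ln(C₀/C) / k
t = ln(369/49.2) / 0.006863 = 2.015 / 0.006863 ≈ 294 minutes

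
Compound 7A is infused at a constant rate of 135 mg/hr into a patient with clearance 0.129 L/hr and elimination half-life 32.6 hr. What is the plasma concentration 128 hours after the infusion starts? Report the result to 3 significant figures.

978 µg/mL

Css = rate / CL = 135 / 0.129 = 1047 µg/mL
k = ln 2 / 32.6 = 0.02126 hr⁻¹
C(t) = Css (1 − e^(−kt)) = 1047 × (1 − e^(−2.722)) = 1047 × 0.9342 ≈ 978 µg/mL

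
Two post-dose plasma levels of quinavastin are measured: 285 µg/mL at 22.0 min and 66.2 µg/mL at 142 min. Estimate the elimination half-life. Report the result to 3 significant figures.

k = ln(C₁/C₂) / (t₂ − t₁) = ln(285/66.2) / (142 − 22.0)
  = 1.460 / 120.0 = 0.01217 min⁻¹
t½ = ln 2 / k = ln 2 / 0.01217 ≈ 57.0 minutes

57.0 minutes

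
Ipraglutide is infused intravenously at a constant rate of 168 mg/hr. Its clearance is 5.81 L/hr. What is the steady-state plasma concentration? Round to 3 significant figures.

28.9 µg/mL

Css = infusion rate / CL = 168 / 5.81 ≈ 28.9 µg/mL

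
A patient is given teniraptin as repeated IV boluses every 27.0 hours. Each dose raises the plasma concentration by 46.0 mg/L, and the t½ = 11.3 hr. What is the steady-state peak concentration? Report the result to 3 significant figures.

56.9 mg/L

k = ln 2 / 11.3 = 0.06134 hr⁻¹
Fraction remaining after one interval: e^(−kτ) = e^(−0.06134 × 27.0) = 0.1909
R = 1 / (1 − 0.1909) = 1.236
Css,max = 46.0 × 1.236 ≈ 56.9 mg/L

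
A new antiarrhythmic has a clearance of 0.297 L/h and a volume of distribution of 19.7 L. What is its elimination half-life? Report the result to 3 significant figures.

k = CL / V = 0.297 / 19.7 = 0.01508 h⁻¹
t½ = ln 2 / k = ln 2 / 0.01508 ≈ 46.0 hours

46.0 hours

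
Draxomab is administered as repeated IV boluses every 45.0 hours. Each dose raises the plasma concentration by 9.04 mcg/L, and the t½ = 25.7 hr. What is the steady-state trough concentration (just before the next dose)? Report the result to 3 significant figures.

k = ln 2 / 25.7 = 0.02697 hr⁻¹
Fraction remaining after one interval: e^(−kτ) = e^(−0.02697 × 45.0) = 0.2971
R = 1 / (1 − 0.2971) = 1.423
Css,max = 9.04 × 1.423 = 12.86 mcg/L
Css,min = Css,max × e^(−kτ) = 12.86 × 0.2971 ≈ 3.82 mcg/L

3.82 mcg/L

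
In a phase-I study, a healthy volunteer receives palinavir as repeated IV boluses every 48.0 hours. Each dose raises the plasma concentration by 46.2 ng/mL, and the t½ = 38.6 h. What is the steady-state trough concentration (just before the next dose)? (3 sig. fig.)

33.8 ng/mL

k = ln 2 / 38.6 = 0.01796 h⁻¹
Fraction remaining after one interval: e^(−kτ) = e^(−0.01796 × 48.0) = 0.4223
R = 1 / (1 − 0.4223) = 1.731
Css,max = 46.2 × 1.731 = 79.98 ng/mL
Css,min = Css,max × e^(−kτ) = 79.98 × 0.4223 ≈ 33.8 ng/mL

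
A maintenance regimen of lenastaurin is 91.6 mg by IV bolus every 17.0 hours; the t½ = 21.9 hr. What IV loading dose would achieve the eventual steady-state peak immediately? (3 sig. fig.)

220 mg

k = ln 2 / 21.9 = 0.03165 hr⁻¹
Accumulation ratio R = 1 / (1 − e^(−kτ)) = 1 / (1 − e^(−0.03165×17.0)) = 1 / (1 − 0.5839) = 2.403
Loading dose = maintenance dose × R = 91.6 × 2.403 ≈ 220 mg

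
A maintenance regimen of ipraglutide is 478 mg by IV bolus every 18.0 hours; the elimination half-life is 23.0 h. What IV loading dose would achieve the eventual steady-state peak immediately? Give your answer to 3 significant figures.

k = ln 2 / 23.0 = 0.03014 h⁻¹
Accumulation ratio R = 1 / (1 − e^(−kτ)) = 1 / (1 − e^(−0.03014×18.0)) = 1 / (1 − 0.5813) = 2.388
Loading dose = maintenance dose × R = 478 × 2.388 ≈ 1140 mg

1140 mg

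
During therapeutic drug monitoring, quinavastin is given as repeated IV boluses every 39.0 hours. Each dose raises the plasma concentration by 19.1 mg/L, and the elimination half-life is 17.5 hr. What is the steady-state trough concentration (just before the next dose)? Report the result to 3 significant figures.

5.18 mg/L

k = ln 2 / 17.5 = 0.03961 hr⁻¹
Fraction remaining after one interval: e^(−kτ) = e^(−0.03961 × 39.0) = 0.2134
R = 1 / (1 − 0.2134) = 1.271
Css,max = 19.1 × 1.271 = 24.28 mg/L
Css,min = Css,max × e^(−kτ) = 24.28 × 0.2134 ≈ 5.18 mg/L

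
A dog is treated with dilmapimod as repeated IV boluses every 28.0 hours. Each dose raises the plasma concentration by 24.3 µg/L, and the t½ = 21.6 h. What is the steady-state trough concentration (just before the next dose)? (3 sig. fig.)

k = ln 2 / 21.6 = 0.03209 h⁻¹
Fraction remaining after one interval: e^(−kτ) = e^(−0.03209 × 28.0) = 0.4072
R = 1 / (1 − 0.4072) = 1.687
Css,max = 24.3 × 1.687 = 40.99 µg/L
Css,min = Css,max × e^(−kτ) = 40.99 × 0.4072 ≈ 16.7 µg/L

16.7 µg/L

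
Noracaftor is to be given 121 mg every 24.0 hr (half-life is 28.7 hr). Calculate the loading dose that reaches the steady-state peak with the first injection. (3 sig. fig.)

k = ln 2 / 28.7 = 0.02415 hr⁻¹
Accumulation ratio R = 1 / (1 − e^(−kτ)) = 1 / (1 − e^(−0.02415×24.0)) = 1 / (1 − 0.5601) = 2.273
Loading dose = maintenance dose × R = 121 × 2.273 ≈ 275 mg

275 mg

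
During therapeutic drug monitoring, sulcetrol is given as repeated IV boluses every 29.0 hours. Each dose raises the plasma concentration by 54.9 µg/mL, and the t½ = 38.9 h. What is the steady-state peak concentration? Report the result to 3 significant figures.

136 µg/mL

k = ln 2 / 38.9 = 0.01782 h⁻¹
Fraction remaining after one interval: e^(−kτ) = e^(−0.01782 × 29.0) = 0.5965
R = 1 / (1 − 0.5965) = 2.478
Css,max = 54.9 × 2.478 ≈ 136 µg/mL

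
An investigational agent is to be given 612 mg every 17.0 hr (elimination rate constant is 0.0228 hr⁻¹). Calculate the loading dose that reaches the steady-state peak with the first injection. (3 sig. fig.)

1900 mg

Accumulation ratio R = 1 / (1 − e^(−kτ)) = 1 / (1 − e^(−0.02280×17.0)) = 1 / (1 − 0.6787) = 3.112
Loading dose = maintenance dose × R = 612 × 3.112 ≈ 1900 mg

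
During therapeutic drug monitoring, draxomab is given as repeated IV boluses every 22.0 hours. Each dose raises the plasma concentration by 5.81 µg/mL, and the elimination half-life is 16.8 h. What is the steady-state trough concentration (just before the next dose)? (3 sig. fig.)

k = ln 2 / 16.8 = 0.04126 h⁻¹
Fraction remaining after one interval: e^(−kτ) = e^(−0.04126 × 22.0) = 0.4035
R = 1 / (1 − 0.4035) = 1.676
Css,max = 5.81 × 1.676 = 9.739 µg/mL
Css,min = Css,max × e^(−kτ) = 9.739 × 0.4035 ≈ 3.93 µg/mL

3.93 µg/mL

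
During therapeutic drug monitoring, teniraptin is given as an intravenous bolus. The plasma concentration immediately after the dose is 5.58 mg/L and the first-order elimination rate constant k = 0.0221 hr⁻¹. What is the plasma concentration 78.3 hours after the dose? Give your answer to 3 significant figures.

C(t) = C₀ e^(−kt) = 5.58 × e^(−0.02210 × 78.3) = 5.58 × e^(−1.730) = 5.58 × 0.1772 ≈ 0.989 mg/L

0.989 mg/L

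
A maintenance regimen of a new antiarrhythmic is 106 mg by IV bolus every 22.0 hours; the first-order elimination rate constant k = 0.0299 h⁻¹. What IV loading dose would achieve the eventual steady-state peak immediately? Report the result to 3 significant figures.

Accumulation ratio R = 1 / (1 − e^(−kτ)) = 1 / (1 − e^(−0.02990×22.0)) = 1 / (1 − 0.5180) = 2.075
Loading dose = maintenance dose × R = 106 × 2.075 ≈ 220 mg

220 mg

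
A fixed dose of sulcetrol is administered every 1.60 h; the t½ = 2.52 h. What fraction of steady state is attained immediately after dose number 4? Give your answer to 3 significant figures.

k = ln 2 / 2.52 = 0.2751 h⁻¹
f_n = 1 − e^(−nkτ) = 1 − e^(−4 × 0.2751 × 1.60) = 1 − e^(−1.760) = 1 − 0.1720 ≈ 0.828

0.828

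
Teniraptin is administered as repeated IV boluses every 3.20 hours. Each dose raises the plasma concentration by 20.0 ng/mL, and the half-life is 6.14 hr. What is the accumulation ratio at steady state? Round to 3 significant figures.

3.30

k = ln 2 / 6.14 = 0.1129 hr⁻¹
Fraction remaining after one interval: e^(−kτ) = e^(−0.1129 × 3.20) = 0.6968
R = 1 / (1 − 0.6968) = 1 / 0.3032 ≈ 3.30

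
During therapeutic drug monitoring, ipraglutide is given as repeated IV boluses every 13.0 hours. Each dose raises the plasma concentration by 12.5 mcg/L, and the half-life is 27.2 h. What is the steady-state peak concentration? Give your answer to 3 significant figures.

k = ln 2 / 27.2 = 0.02548 h⁻¹
Fraction remaining after one interval: e^(−kτ) = e^(−0.02548 × 13.0) = 0.7180
R = 1 / (1 − 0.7180) = 3.546
Css,max = 12.5 × 3.546 ≈ 44.3 mcg/L

44.3 mcg/L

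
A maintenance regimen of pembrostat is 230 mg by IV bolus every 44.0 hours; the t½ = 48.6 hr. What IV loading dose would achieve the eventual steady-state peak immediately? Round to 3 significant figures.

k = ln 2 / 48.6 = 0.01426 hr⁻¹
Accumulation ratio R = 1 / (1 − e^(−kτ)) = 1 / (1 − e^(−0.01426×44.0)) = 1 / (1 − 0.5339) = 2.145
Loading dose = maintenance dose × R = 230 × 2.145 ≈ 493 mg

493 mg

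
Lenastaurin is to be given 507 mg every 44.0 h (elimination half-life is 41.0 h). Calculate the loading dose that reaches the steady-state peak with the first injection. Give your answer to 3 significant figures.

k = ln 2 / 41.0 = 0.01691 h⁻¹
Accumulation ratio R = 1 / (1 − e^(−kτ)) = 1 / (1 − e^(−0.01691×44.0)) = 1 / (1 − 0.4753) = 1.906
Loading dose = maintenance dose × R = 507 × 1.906 ≈ 966 mg

966 mg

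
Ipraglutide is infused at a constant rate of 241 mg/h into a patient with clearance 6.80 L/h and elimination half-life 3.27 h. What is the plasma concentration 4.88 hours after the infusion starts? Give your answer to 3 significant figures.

Css = rate / CL = 241 / 6.80 = 35.44 µg/mL
k = ln 2 / 3.27 = 0.2120 h⁻¹
C(t) = Css (1 − e^(−kt)) = 35.44 × (1 − e^(−1.034)) = 35.44 × 0.6446 ≈ 22.8 µg/mL

22.8 µg/mL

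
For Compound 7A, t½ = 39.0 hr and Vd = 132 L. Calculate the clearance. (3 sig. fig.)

k = ln 2 / t½ = ln 2 / 39.0 = 0.01777 hr⁻¹
CL = k · V = 0.01777 × 132 ≈ 2.35 L/hr

2.35 L/hr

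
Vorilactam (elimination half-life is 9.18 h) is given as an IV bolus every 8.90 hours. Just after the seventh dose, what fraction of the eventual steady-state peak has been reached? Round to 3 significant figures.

k = ln 2 / 9.18 = 0.07551 h⁻¹
f_n = 1 − e^(−nkτ) = 1 − e^(−7 × 0.07551 × 8.90) = 1 − e^(−4.704) = 1 − 0.009059 ≈ 0.991

0.991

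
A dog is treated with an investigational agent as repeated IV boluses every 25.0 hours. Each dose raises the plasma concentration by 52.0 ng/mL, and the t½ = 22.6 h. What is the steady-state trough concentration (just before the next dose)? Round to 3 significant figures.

45.1 ng/mL

k = ln 2 / 22.6 = 0.03067 h⁻¹
Fraction remaining after one interval: e^(−kτ) = e^(−0.03067 × 25.0) = 0.4645
R = 1 / (1 − 0.4645) = 1.867
Css,max = 52.0 × 1.867 = 97.11 ng/mL
Css,min = Css,max × e^(−kτ) = 97.11 × 0.4645 ≈ 45.1 ng/mL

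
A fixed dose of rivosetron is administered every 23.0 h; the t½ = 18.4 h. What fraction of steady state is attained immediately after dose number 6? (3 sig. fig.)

0.994

k = ln 2 / 18.4 = 0.03767 h⁻¹
f_n = 1 − e^(−nkτ) = 1 − e^(−6 × 0.03767 × 23.0) = 1 − e^(−5.199) = 1 − 0.005524 ≈ 0.994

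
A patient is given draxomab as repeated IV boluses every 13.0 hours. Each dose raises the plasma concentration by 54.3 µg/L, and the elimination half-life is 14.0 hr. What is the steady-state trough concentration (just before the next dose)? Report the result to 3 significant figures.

k = ln 2 / 14.0 = 0.04951 hr⁻¹
Fraction remaining after one interval: e^(−kτ) = e^(−0.04951 × 13.0) = 0.5254
R = 1 / (1 − 0.5254) = 2.107
Css,max = 54.3 × 2.107 = 114.4 µg/L
Css,min = Css,max × e^(−kτ) = 114.4 × 0.5254 ≈ 60.1 µg/L

60.1 µg/L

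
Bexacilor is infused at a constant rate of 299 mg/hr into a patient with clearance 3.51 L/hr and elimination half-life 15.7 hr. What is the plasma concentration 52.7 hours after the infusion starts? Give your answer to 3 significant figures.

76.9 mg/L

Css = rate / CL = 299 / 3.51 = 85.19 mg/L
k = ln 2 / 15.7 = 0.04415 hr⁻¹
C(t) = Css (1 − e^(−kt)) = 85.19 × (1 − e^(−2.327)) = 85.19 × 0.9024 ≈ 76.9 mg/L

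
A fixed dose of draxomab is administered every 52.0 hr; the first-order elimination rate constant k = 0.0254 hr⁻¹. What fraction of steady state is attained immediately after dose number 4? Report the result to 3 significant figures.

f_n = 1 − e^(−nkτ) = 1 − e^(−4 × 0.02540 × 52.0) = 1 − e^(−5.283) = 1 − 0.005076 ≈ 0.995

0.995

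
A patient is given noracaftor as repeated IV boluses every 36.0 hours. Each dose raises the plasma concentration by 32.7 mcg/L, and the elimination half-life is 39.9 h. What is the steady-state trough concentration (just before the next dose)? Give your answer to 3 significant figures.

k = ln 2 / 39.9 = 0.01737 h⁻¹
Fraction remaining after one interval: e^(−kτ) = e^(−0.01737 × 36.0) = 0.5350
R = 1 / (1 − 0.5350) = 2.151
Css,max = 32.7 × 2.151 = 70.33 mcg/L
Css,min = Css,max × e^(−kτ) = 70.33 × 0.5350 ≈ 37.6 mcg/L

37.6 mcg/L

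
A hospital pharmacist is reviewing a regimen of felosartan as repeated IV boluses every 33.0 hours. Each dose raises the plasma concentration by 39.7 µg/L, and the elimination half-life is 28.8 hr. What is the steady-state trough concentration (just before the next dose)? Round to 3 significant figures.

k = ln 2 / 28.8 = 0.02407 hr⁻¹
Fraction remaining after one interval: e^(−kτ) = e^(−0.02407 × 33.0) = 0.4519
R = 1 / (1 − 0.4519) = 1.825
Css,max = 39.7 × 1.825 = 72.44 µg/L
Css,min = Css,max × e^(−kτ) = 72.44 × 0.4519 ≈ 32.7 µg/L

32.7 µg/L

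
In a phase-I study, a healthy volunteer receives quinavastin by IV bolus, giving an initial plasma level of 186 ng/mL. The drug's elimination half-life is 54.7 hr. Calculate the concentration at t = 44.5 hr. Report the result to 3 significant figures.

k = ln 2 / 54.7 = 0.01267 hr⁻¹
44.5 hr is 0.8135 half-lives, so C = 186 × (1/2)^0.8135 = 186 × 0.5690 ≈ 106 ng/mL

106 ng/mL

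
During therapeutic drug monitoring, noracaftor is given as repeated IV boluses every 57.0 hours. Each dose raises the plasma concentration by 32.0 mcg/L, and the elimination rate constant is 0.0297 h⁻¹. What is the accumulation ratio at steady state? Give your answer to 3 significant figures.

1.23

Fraction remaining after one interval: e^(−kτ) = e^(−0.02970 × 57.0) = 0.1840
R = 1 / (1 − 0.1840) = 1 / 0.8160 ≈ 1.23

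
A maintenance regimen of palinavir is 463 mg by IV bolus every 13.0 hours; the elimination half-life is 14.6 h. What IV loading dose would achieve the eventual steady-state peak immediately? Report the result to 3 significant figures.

k = ln 2 / 14.6 = 0.04748 h⁻¹
Accumulation ratio R = 1 / (1 − e^(−kτ)) = 1 / (1 − e^(−0.04748×13.0)) = 1 / (1 − 0.5395) = 2.171
Loading dose = maintenance dose × R = 463 × 2.171 ≈ 1010 mg

1010 mg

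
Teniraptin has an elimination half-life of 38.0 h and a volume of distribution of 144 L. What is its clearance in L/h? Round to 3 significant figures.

2.63 L/h

k = ln 2 / t½ = ln 2 / 38.0 = 0.01824 h⁻¹
CL = k · V = 0.01824 × 144 ≈ 2.63 L/h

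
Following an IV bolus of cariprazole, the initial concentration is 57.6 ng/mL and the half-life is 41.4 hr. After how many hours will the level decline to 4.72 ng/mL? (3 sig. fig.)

k = ln 2 / 41.4 = 0.01674 hr⁻¹
C(t) = C₀ e^(−kt)  ⇒  t = ln(C₀/C) / k
t = ln(57.6/4.72) / 0.01674 = 2.502 / 0.01674 ≈ 149 hours

149 hours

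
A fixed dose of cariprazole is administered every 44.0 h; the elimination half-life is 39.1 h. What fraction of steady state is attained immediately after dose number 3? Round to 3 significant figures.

k = ln 2 / 39.1 = 0.01773 h⁻¹
f_n = 1 − e^(−nkτ) = 1 − e^(−3 × 0.01773 × 44.0) = 1 − e^(−2.340) = 1 − 0.09632 ≈ 0.904

0.904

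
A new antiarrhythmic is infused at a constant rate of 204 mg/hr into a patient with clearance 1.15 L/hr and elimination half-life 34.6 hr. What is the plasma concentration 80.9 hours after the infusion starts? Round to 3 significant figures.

142 µg/mL

Css = rate / CL = 204 / 1.15 = 177.4 µg/mL
k = ln 2 / 34.6 = 0.02003 hr⁻¹
C(t) = Css (1 − e^(−kt)) = 177.4 × (1 − e^(−1.621)) = 177.4 × 0.8022 ≈ 142 µg/mL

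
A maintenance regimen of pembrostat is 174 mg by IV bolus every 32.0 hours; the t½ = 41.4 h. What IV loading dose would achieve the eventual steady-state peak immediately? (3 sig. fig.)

k = ln 2 / 41.4 = 0.01674 h⁻¹
Accumulation ratio R = 1 / (1 − e^(−kτ)) = 1 / (1 − e^(−0.01674×32.0)) = 1 / (1 − 0.5852) = 2.411
Loading dose = maintenance dose × R = 174 × 2.411 ≈ 420 mg

420 mg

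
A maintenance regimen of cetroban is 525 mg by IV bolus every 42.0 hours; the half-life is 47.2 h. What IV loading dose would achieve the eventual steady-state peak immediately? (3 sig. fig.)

k = ln 2 / 47.2 = 0.01469 h⁻¹
Accumulation ratio R = 1 / (1 − e^(−kτ)) = 1 / (1 − e^(−0.01469×42.0)) = 1 / (1 − 0.5397) = 2.172
Loading dose = maintenance dose × R = 525 × 2.172 ≈ 1140 mg

1140 mg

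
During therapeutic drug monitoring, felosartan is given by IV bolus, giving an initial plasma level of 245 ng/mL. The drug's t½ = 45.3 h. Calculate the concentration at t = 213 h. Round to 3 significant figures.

k = ln 2 / 45.3 = 0.01530 h⁻¹
C(t) = C₀ e^(−kt) = 245 × e^(−0.01530 × 213) = 245 × e^(−3.259) = 245 × 0.03842 ≈ 9.41 ng/mL

9.41 ng/mL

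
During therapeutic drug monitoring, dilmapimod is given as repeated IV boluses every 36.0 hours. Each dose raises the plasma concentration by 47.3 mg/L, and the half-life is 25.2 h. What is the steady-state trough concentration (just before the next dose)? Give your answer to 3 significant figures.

k = ln 2 / 25.2 = 0.02751 h⁻¹
Fraction remaining after one interval: e^(−kτ) = e^(−0.02751 × 36.0) = 0.3715
R = 1 / (1 − 0.3715) = 1.591
Css,max = 47.3 × 1.591 = 75.26 mg/L
Css,min = Css,max × e^(−kτ) = 75.26 × 0.3715 ≈ 28.0 mg/L

28.0 mg/L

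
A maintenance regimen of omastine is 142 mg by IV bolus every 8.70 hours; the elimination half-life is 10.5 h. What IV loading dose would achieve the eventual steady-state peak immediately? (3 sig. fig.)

k = ln 2 / 10.5 = 0.06601 h⁻¹
Accumulation ratio R = 1 / (1 − e^(−kτ)) = 1 / (1 − e^(−0.06601×8.70)) = 1 / (1 − 0.5631) = 2.289
Loading dose = maintenance dose × R = 142 × 2.289 ≈ 325 mg

325 mg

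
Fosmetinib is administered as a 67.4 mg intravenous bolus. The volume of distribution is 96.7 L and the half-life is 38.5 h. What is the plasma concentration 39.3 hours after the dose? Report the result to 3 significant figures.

C₀ = dose / V = 67.4 / 96.7 = 0.6970 mg/L
k = ln 2 / 38.5 = 0.01800 h⁻¹
C(t) = C₀ e^(−kt) = 0.6970 × e^(−0.01800 × 39.3) = 0.6970 × e^(−0.7076) = 0.6970 × 0.4929 ≈ 0.344 mg/L

0.344 mg/L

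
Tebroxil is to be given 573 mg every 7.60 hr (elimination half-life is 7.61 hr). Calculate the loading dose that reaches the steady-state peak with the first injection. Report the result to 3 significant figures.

k = ln 2 / 7.61 = 0.09108 hr⁻¹
Accumulation ratio R = 1 / (1 − e^(−kτ)) = 1 / (1 − e^(−0.09108×7.60)) = 1 / (1 − 0.5005) = 2.002
Loading dose = maintenance dose × R = 573 × 2.002 ≈ 1150 mg

1150 mg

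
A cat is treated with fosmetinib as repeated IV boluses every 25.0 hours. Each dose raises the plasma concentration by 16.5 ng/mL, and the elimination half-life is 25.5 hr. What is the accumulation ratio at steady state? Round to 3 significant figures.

k = ln 2 / 25.5 = 0.02718 hr⁻¹
Fraction remaining after one interval: e^(−kτ) = e^(−0.02718 × 25.0) = 0.5068
R = 1 / (1 − 0.5068) = 1 / 0.4932 ≈ 2.03

2.03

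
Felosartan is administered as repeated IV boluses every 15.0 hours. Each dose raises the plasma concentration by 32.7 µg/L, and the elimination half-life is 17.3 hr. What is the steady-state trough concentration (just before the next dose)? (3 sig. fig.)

39.7 µg/L

k = ln 2 / 17.3 = 0.04007 hr⁻¹
Fraction remaining after one interval: e^(−kτ) = e^(−0.04007 × 15.0) = 0.5483
R = 1 / (1 − 0.5483) = 2.214
Css,max = 32.7 × 2.214 = 72.39 µg/L
Css,min = Css,max × e^(−kτ) = 72.39 × 0.5483 ≈ 39.7 µg/L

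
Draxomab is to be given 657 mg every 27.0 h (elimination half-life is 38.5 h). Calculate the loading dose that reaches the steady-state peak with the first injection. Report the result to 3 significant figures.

k = ln 2 / 38.5 = 0.01800 h⁻¹
Accumulation ratio R = 1 / (1 − e^(−kτ)) = 1 / (1 − e^(−0.01800×27.0)) = 1 / (1 − 0.6150) = 2.598
Loading dose = maintenance dose × R = 657 × 2.598 ≈ 1710 mg

1710 mg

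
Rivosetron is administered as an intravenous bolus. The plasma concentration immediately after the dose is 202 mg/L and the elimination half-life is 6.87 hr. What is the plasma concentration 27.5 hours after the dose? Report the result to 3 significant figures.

k = ln 2 / 6.87 = 0.1009 hr⁻¹
C(t) = C₀ e^(−kt) = 202 × e^(−0.1009 × 27.5) = 202 × e^(−2.775) = 202 × 0.06237 ≈ 12.6 mg/L

12.6 mg/L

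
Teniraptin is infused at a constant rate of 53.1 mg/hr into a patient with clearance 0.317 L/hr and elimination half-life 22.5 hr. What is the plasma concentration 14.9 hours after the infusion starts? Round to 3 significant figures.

Css = rate / CL = 53.1 / 0.317 = 167.5 µg/mL
k = ln 2 / 22.5 = 0.03081 hr⁻¹
C(t) = Css (1 − e^(−kt)) = 167.5 × (1 − e^(−0.4590)) = 167.5 × 0.3681 ≈ 61.7 µg/mL

61.7 µg/mL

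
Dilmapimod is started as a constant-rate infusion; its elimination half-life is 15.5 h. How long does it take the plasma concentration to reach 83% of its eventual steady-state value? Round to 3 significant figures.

k = ln 2 / 15.5 = 0.04472 h⁻¹
f = 1 − e^(−kt)  ⇒  t = −ln(1 − f) / k
t = −ln(1 − 0.83) / 0.04472 = 1.772 / 0.04472 ≈ 39.6 hours

39.6 hours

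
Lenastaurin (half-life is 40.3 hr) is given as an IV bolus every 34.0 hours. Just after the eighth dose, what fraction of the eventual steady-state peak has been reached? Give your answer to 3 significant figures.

k = ln 2 / 40.3 = 0.01720 hr⁻¹
f_n = 1 − e^(−nkτ) = 1 − e^(−8 × 0.01720 × 34.0) = 1 − e^(−4.678) = 1 − 0.009295 ≈ 0.991

0.991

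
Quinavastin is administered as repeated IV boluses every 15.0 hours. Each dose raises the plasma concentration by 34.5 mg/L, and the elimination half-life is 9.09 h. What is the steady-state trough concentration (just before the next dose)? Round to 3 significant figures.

k = ln 2 / 9.09 = 0.07625 h⁻¹
Fraction remaining after one interval: e^(−kτ) = e^(−0.07625 × 15.0) = 0.3186
R = 1 / (1 − 0.3186) = 1.468
Css,max = 34.5 × 1.468 = 50.63 mg/L
Css,min = Css,max × e^(−kτ) = 50.63 × 0.3186 ≈ 16.1 mg/L

16.1 mg/L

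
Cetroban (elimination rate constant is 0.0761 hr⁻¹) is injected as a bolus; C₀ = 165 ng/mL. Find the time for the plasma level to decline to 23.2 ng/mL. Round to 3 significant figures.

25.8 hours

C(t) = C₀ e^(−kt)  ⇒  t = ln(C₀/C) / k
t = ln(165/23.2) / 0.07610 = 1.962 / 0.07610 ≈ 25.8 hours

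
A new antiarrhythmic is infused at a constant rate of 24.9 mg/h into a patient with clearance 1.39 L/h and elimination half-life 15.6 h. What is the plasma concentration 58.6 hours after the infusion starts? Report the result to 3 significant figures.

16.6 mg/L

Css = rate / CL = 24.9 / 1.39 = 17.91 mg/L
k = ln 2 / 15.6 = 0.04443 h⁻¹
C(t) = Css (1 − e^(−kt)) = 17.91 × (1 − e^(−2.604)) = 17.91 × 0.9260 ≈ 16.6 mg/L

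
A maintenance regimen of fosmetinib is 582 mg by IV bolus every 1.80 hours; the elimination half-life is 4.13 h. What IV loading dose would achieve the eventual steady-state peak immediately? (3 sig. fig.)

2230 mg

k = ln 2 / 4.13 = 0.1678 h⁻¹
Accumulation ratio R = 1 / (1 − e^(−kτ)) = 1 / (1 − e^(−0.1678×1.80)) = 1 / (1 − 0.7393) = 3.835
Loading dose = maintenance dose × R = 582 × 3.835 ≈ 2230 mg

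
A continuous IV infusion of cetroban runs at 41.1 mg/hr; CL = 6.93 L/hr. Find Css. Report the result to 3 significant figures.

Css = infusion rate / CL = 41.1 / 6.93 ≈ 5.93 mg/L

5.93 mg/L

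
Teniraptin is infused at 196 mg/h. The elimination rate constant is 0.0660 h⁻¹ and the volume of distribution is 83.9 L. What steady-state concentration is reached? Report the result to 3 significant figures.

CL = k · V = 0.0660 × 83.9 = 5.537 L/h
Css = rate / CL = 196 / 5.537 ≈ 35.4 µg/mL

35.4 µg/mL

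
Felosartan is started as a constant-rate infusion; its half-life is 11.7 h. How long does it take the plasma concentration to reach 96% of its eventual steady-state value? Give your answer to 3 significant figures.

54.3 hours

k = ln 2 / 11.7 = 0.05924 h⁻¹
f = 1 − e^(−kt)  ⇒  t = −ln(1 − f) / k
t = −ln(1 − 0.96) / 0.05924 = 3.219 / 0.05924 ≈ 54.3 hours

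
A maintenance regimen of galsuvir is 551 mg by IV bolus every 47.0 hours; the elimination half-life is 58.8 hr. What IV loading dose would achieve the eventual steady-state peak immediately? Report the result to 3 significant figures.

k = ln 2 / 58.8 = 0.01179 hr⁻¹
Accumulation ratio R = 1 / (1 − e^(−kτ)) = 1 / (1 − e^(−0.01179×47.0)) = 1 / (1 − 0.5746) = 2.351
Loading dose = maintenance dose × R = 551 × 2.351 ≈ 1300 mg

1300 mg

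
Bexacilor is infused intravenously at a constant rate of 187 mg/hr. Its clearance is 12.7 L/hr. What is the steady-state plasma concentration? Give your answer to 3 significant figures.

Css = infusion rate / CL = 187 / 12.7 ≈ 14.7 mg/L

14.7 mg/L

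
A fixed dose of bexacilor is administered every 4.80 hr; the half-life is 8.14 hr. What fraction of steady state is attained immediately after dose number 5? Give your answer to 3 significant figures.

k = ln 2 / 8.14 = 0.08515 hr⁻¹
f_n = 1 − e^(−nkτ) = 1 − e^(−5 × 0.08515 × 4.80) = 1 − e^(−2.044) = 1 − 0.1296 ≈ 0.870

0.870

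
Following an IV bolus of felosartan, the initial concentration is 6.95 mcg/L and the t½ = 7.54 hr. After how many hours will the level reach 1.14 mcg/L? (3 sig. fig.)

k = ln 2 / 7.54 = 0.09193 hr⁻¹
C(t) = C₀ e^(−kt)  ⇒  t = ln(C₀/C) / k
t = ln(6.95/1.14) / 0.09193 = 1.808 / 0.09193 ≈ 19.7 hours

19.7 hours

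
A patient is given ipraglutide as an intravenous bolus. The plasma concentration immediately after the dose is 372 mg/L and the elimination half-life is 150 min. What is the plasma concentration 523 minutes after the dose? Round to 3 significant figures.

k = ln 2 / 150 = 0.004621 min⁻¹
C(t) = C₀ e^(−kt) = 372 × e^(−0.004621 × 523) = 372 × e^(−2.417) = 372 × 0.08921 ≈ 33.2 mg/L

33.2 mg/L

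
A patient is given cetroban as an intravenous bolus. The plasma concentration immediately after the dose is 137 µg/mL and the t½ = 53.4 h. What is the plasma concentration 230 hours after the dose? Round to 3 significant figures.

6.92 µg/mL

k = ln 2 / 53.4 = 0.01298 h⁻¹
230 h is 4.307 half-lives, so C = 137 × (1/2)^4.307 = 137 × 0.05052 ≈ 6.92 µg/mL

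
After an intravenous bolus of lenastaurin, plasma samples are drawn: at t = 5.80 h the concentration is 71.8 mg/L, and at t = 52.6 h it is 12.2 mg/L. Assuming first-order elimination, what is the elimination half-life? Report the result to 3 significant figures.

k = ln(C₁/C₂) / (t₂ − t₁) = ln(71.8/12.2) / (52.6 − 5.80)
  = 1.772 / 46.80 = 0.03787 h⁻¹
t½ = ln 2 / k = ln 2 / 0.03787 ≈ 18.3 hours

18.3 hours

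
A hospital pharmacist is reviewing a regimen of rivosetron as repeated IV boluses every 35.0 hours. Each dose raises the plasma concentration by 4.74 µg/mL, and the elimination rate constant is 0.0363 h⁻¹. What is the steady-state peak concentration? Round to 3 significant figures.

Fraction remaining after one interval: e^(−kτ) = e^(−0.03630 × 35.0) = 0.2807
R = 1 / (1 − 0.2807) = 1.390
Css,max = 4.74 × 1.390 ≈ 6.59 µg/mL

6.59 µg/mL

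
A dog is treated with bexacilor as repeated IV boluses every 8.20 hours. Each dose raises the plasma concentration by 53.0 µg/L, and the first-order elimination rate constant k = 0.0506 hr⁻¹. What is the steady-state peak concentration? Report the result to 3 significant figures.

Fraction remaining after one interval: e^(−kτ) = e^(−0.05060 × 8.20) = 0.6604
R = 1 / (1 − 0.6604) = 2.945
Css,max = 53.0 × 2.945 ≈ 156 µg/L

156 µg/L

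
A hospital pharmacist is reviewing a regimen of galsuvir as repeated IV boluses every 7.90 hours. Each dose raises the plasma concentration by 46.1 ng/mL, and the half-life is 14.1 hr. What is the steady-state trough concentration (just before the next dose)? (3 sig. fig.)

k = ln 2 / 14.1 = 0.04916 hr⁻¹
Fraction remaining after one interval: e^(−kτ) = e^(−0.04916 × 7.90) = 0.6782
R = 1 / (1 − 0.6782) = 3.107
Css,max = 46.1 × 3.107 = 143.2 ng/mL
Css,min = Css,max × e^(−kτ) = 143.2 × 0.6782 ≈ 97.1 ng/mL

97.1 ng/mL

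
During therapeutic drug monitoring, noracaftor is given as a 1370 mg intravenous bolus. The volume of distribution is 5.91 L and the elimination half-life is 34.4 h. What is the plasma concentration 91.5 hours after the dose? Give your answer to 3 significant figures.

C₀ = dose / V = 1370 / 5.91 = 231.8 mg/L
k = ln 2 / 34.4 = 0.02015 h⁻¹
C(t) = C₀ e^(−kt) = 231.8 × e^(−0.02015 × 91.5) = 231.8 × e^(−1.844) = 231.8 × 0.1582 ≈ 36.7 mg/L

36.7 mg/L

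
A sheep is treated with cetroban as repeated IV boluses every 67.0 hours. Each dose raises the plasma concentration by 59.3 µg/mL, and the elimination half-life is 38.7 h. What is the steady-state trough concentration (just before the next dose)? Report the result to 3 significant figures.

25.6 µg/mL

k = ln 2 / 38.7 = 0.01791 h⁻¹
Fraction remaining after one interval: e^(−kτ) = e^(−0.01791 × 67.0) = 0.3012
R = 1 / (1 − 0.3012) = 1.431
Css,max = 59.3 × 1.431 = 84.86 µg/mL
Css,min = Css,max × e^(−kτ) = 84.86 × 0.3012 ≈ 25.6 µg/mL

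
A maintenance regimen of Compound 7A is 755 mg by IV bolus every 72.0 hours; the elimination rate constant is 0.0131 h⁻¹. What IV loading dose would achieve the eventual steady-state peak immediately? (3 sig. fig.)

1240 mg

Accumulation ratio R = 1 / (1 − e^(−kτ)) = 1 / (1 − e^(−0.01310×72.0)) = 1 / (1 − 0.3894) = 1.638
Loading dose = maintenance dose × R = 755 × 1.638 ≈ 1240 mg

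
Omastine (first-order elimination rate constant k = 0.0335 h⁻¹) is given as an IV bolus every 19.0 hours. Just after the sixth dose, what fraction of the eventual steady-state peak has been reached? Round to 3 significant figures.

0.978

f_n = 1 − e^(−nkτ) = 1 − e^(−6 × 0.03350 × 19.0) = 1 − e^(−3.819) = 1 − 0.02195 ≈ 0.978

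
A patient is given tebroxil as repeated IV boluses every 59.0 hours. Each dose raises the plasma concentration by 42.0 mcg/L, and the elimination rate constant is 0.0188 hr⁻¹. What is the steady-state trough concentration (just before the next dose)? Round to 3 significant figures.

20.7 mcg/L

Fraction remaining after one interval: e^(−kτ) = e^(−0.01880 × 59.0) = 0.3298
R = 1 / (1 − 0.3298) = 1.492
Css,max = 42.0 × 1.492 = 62.67 mcg/L
Css,min = Css,max × e^(−kτ) = 62.67 × 0.3298 ≈ 20.7 mcg/L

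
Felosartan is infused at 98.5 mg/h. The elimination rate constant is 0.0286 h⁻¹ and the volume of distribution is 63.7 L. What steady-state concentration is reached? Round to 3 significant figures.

CL = k · V = 0.0286 × 63.7 = 1.822 L/h
Css = rate / CL = 98.5 / 1.822 ≈ 54.1 mg/L

54.1 mg/L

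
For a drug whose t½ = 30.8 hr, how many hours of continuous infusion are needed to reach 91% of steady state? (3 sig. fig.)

k = ln 2 / 30.8 = 0.02250 hr⁻¹
f = 1 − e^(−kt)  ⇒  t = −ln(1 − f) / k
t = −ln(1 − 0.91) / 0.02250 = 2.408 / 0.02250 ≈ 107 hours

107 hours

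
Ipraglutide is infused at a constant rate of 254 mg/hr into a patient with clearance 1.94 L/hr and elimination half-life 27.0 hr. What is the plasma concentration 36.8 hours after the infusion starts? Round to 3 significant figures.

Css = rate / CL = 254 / 1.94 = 130.9 mg/L
k = ln 2 / 27.0 = 0.02567 hr⁻¹
C(t) = Css (1 − e^(−kt)) = 130.9 × (1 − e^(−0.9447)) = 130.9 × 0.6112 ≈ 80.0 mg/L

80.0 mg/L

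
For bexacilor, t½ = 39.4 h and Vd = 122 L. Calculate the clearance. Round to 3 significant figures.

2.15 L/h

k = ln 2 / t½ = ln 2 / 39.4 = 0.01759 h⁻¹
CL = k · V = 0.01759 × 122 ≈ 2.15 L/h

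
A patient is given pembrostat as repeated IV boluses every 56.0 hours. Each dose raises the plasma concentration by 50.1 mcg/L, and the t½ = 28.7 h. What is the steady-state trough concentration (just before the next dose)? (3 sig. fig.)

17.5 mcg/L

k = ln 2 / 28.7 = 0.02415 h⁻¹
Fraction remaining after one interval: e^(−kτ) = e^(−0.02415 × 56.0) = 0.2586
R = 1 / (1 − 0.2586) = 1.349
Css,max = 50.1 × 1.349 = 67.57 mcg/L
Css,min = Css,max × e^(−kτ) = 67.57 × 0.2586 ≈ 17.5 mcg/L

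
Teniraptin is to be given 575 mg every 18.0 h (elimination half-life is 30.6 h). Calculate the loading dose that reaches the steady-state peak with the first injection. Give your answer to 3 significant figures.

1720 mg

k = ln 2 / 30.6 = 0.02265 h⁻¹
Accumulation ratio R = 1 / (1 − e^(−kτ)) = 1 / (1 − e^(−0.02265×18.0)) = 1 / (1 − 0.6652) = 2.986
Loading dose = maintenance dose × R = 575 × 2.986 ≈ 1720 mg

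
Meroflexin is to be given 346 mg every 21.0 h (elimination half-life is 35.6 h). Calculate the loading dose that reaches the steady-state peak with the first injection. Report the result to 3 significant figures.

1030 mg

k = ln 2 / 35.6 = 0.01947 h⁻¹
Accumulation ratio R = 1 / (1 − e^(−kτ)) = 1 / (1 − e^(−0.01947×21.0)) = 1 / (1 − 0.6644) = 2.980
Loading dose = maintenance dose × R = 346 × 2.980 ≈ 1030 mg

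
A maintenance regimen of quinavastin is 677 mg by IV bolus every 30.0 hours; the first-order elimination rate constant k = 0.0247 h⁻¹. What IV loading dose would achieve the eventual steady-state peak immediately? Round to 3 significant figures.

1290 mg

Accumulation ratio R = 1 / (1 − e^(−kτ)) = 1 / (1 − e^(−0.02470×30.0)) = 1 / (1 − 0.4766) = 1.911
Loading dose = maintenance dose × R = 677 × 1.911 ≈ 1290 mg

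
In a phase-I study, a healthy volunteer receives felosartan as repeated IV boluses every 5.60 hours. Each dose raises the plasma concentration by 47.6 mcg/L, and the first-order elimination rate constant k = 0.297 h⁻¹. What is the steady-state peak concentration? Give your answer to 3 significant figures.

Fraction remaining after one interval: e^(−kτ) = e^(−0.2970 × 5.60) = 0.1895
R = 1 / (1 − 0.1895) = 1.234
Css,max = 47.6 × 1.234 ≈ 58.7 mcg/L

58.7 mcg/L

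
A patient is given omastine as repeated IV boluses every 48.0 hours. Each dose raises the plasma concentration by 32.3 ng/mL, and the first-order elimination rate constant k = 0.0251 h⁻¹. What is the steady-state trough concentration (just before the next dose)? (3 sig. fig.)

Fraction remaining after one interval: e^(−kτ) = e^(−0.02510 × 48.0) = 0.2998
R = 1 / (1 − 0.2998) = 1.428
Css,max = 32.3 × 1.428 = 46.13 ng/mL
Css,min = Css,max × e^(−kτ) = 46.13 × 0.2998 ≈ 13.8 ng/mL

13.8 ng/mL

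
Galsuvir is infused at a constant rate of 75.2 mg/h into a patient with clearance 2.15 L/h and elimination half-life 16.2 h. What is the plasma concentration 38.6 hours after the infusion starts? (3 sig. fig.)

Css = rate / CL = 75.2 / 2.15 = 34.98 µg/mL
k = ln 2 / 16.2 = 0.04279 h⁻¹
C(t) = Css (1 − e^(−kt)) = 34.98 × (1 − e^(−1.652)) = 34.98 × 0.8083 ≈ 28.3 µg/mL

28.3 µg/mL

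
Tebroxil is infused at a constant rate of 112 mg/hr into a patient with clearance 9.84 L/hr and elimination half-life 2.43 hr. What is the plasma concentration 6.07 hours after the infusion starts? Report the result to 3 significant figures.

Css = rate / CL = 112 / 9.84 = 11.38 µg/mL
k = ln 2 / 2.43 = 0.2852 hr⁻¹
C(t) = Css (1 − e^(−kt)) = 11.38 × (1 − e^(−1.731)) = 11.38 × 0.8230 ≈ 9.37 µg/mL

9.37 µg/mL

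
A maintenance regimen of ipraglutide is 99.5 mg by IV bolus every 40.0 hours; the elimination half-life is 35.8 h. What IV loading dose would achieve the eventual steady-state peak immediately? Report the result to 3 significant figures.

185 mg

k = ln 2 / 35.8 = 0.01936 h⁻¹
Accumulation ratio R = 1 / (1 − e^(−kτ)) = 1 / (1 − e^(−0.01936×40.0)) = 1 / (1 − 0.4609) = 1.855
Loading dose = maintenance dose × R = 99.5 × 1.855 ≈ 185 mg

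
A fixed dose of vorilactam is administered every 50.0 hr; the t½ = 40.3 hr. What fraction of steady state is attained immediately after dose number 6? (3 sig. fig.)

0.994

k = ln 2 / 40.3 = 0.01720 hr⁻¹
f_n = 1 − e^(−nkτ) = 1 − e^(−6 × 0.01720 × 50.0) = 1 − e^(−5.160) = 1 − 0.005742 ≈ 0.994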